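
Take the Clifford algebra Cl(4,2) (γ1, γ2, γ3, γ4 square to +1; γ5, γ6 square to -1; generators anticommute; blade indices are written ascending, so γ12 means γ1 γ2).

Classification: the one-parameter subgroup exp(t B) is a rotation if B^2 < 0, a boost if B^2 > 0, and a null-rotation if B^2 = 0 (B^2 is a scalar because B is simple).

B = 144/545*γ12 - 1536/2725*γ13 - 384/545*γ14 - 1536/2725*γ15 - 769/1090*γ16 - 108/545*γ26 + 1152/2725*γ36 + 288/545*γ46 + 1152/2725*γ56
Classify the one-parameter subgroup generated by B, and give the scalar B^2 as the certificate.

B^2 term by term: the squares give (144/545)^2*(γ12)^2 + (-1536/2725)^2*(γ13)^2 + (-384/545)^2*(γ14)^2 + (-1536/2725)^2*(γ15)^2 + (-769/1090)^2*(γ16)^2 + (-108/545)^2*(γ26)^2 + (1152/2725)^2*(γ36)^2 + (288/545)^2*(γ46)^2 + (1152/2725)^2*(γ56)^2 = 20736/297025*(-1) + 2359296/7425625*(-1) + 147456/297025*(-1) + 2359296/7425625*(+1) + 591361/1188100*(+1) + 11664/297025*(+1) + 1327104/7425625*(+1) + 82944/297025*(+1) + 1327104/7425625*(-1) = 1/4 (each basis 2-blade squares to minus the product of its generators' squares); cross terms between blades sharing an index anticommute and cancel; the commuting (index-disjoint) pairs give grade-4 terms 2*c*c'*(blade product), which cancel blade by blade — γ1236: 331776/1485125 - 331776/1485125 = 0; γ1246: 82944/297025 - 82944/297025 = 0; γ1256: 331776/1485125 - 331776/1485125 = 0; γ1346: -884736/1485125 + 884736/1485125 = 0; γ1356: -3538944/7425625 + 3538944/7425625 = 0; γ1456: -884736/1485125 + 884736/1485125 = 0 — confirming B is simple. So B^2 = 1/4.
Answer: boost, certificate B^2 = 1/4. Why this suffices: the scalar 1/4 survives any versor conjugation, so its sign alone determines the class however B is presented.


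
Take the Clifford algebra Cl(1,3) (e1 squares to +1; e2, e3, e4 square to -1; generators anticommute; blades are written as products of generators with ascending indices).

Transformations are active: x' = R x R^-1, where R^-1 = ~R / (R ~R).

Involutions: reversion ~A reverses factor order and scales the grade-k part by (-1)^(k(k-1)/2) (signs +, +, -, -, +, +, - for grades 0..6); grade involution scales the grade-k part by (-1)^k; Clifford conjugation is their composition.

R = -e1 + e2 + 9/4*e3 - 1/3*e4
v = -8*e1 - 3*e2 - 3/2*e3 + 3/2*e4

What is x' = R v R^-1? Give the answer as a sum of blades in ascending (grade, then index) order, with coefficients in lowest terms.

~R = -e1 + e2 + 9/4*e3 - 1/3*e4, and R ~R = -745/144, so R^-1 = ~R / (-745/144).
R v = 119/8 + 11*e1 e2 + 39/2*e1 e3 - 25/6*e1 e4 + 21/4*e2 e3 + 1/2*e2 e4 + 23/8*e3 e4
Answer: 10244/745*e1 - 2049/745*e2 - 17043/1490*e3 + 621/1490*e4


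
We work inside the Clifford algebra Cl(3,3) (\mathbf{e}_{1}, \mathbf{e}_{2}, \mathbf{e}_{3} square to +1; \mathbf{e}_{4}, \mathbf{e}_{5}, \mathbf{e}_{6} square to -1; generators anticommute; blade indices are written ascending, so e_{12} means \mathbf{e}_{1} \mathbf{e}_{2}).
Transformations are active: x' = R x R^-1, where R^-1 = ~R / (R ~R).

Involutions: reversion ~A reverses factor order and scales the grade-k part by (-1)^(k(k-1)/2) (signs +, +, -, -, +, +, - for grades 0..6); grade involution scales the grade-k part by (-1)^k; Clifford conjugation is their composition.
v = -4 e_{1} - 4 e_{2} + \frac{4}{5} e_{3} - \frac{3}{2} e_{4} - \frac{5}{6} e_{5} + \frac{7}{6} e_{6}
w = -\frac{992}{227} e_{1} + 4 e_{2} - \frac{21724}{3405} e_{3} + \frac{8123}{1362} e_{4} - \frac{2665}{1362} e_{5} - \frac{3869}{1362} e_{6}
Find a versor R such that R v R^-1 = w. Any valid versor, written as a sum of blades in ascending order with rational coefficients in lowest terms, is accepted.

Here q(v) = q(w) = \frac{25501}{900}; the classical choice R = v + w = -\frac{1900}{227} e_{1} - \frac{3800}{681} e_{3} + \frac{3040}{681} e_{4} - \frac{1900}{681} e_{5} - \frac{380}{227} e_{6} then realises v -> w under the sandwich.
Answer: -\frac{1900}{227} e_{1} - \frac{3800}{681} e_{3} + \frac{3040}{681} e_{4} - \frac{1900}{681} e_{5} - \frac{380}{227} e_{6}


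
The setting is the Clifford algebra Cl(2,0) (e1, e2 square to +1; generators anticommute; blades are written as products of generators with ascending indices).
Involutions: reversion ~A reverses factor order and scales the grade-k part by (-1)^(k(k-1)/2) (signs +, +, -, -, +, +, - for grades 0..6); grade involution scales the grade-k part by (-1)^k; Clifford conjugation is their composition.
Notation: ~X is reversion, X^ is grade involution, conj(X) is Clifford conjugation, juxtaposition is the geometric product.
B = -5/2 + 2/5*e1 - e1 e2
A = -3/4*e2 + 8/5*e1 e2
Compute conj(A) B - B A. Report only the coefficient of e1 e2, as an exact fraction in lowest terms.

first term: -8/5 + 3/4*e1 - 247/200*e2 + 37/10*e1 e2
second term: 8/5 + 3/4*e1 + 503/200*e2 - 43/10*e1 e2
Answer: 8


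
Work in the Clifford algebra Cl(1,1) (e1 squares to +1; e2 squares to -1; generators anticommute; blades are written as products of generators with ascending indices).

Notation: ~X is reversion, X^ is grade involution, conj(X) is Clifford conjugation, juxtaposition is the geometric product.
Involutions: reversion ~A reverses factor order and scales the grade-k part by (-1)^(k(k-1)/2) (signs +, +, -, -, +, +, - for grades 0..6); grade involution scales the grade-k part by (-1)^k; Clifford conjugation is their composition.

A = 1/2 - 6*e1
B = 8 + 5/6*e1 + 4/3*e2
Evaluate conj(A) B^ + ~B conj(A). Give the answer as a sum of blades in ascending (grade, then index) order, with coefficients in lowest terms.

first term: -1 + 571/12*e1 - 2/3*e2 - 8*e1 e2
second term: 9 + 581/12*e1 + 2/3*e2 - 8*e1 e2
Answer: 8 + 96*e1 - 16*e1 e2


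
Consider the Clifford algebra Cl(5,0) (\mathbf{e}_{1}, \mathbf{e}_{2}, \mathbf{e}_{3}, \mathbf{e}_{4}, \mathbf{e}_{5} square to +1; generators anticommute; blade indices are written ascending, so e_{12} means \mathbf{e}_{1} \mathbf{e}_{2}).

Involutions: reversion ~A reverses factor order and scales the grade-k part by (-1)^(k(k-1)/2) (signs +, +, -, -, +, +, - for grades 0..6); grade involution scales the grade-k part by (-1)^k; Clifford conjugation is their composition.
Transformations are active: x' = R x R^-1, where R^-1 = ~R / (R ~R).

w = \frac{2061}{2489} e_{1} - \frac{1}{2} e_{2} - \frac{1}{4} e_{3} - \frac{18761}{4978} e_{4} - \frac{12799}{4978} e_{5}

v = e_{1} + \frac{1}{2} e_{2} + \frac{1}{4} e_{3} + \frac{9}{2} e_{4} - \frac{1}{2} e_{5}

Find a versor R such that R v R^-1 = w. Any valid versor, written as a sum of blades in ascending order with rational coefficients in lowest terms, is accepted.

Since q(v) = q(w) = \frac{349}{16}, the sum R = v + w = \frac{4550}{2489} e_{1} + \frac{1820}{2489} e_{4} - \frac{7644}{2489} e_{5} does the job whenever invertible.
Answer: \frac{4550}{2489} e_{1} + \frac{1820}{2489} e_{4} - \frac{7644}{2489} e_{5}


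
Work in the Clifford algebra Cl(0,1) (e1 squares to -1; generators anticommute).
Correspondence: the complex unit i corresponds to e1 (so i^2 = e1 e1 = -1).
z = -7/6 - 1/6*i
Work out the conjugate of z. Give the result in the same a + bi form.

In blades: z = -7/6 - 1/6*e1.
Conjugation here is Clifford conjugation: the scalar is fixed and the grade-1 and grade-2 blades all flip sign, giving -7/6 + 1/6*e1; translating back:
Answer: -7/6 + 1/6*i


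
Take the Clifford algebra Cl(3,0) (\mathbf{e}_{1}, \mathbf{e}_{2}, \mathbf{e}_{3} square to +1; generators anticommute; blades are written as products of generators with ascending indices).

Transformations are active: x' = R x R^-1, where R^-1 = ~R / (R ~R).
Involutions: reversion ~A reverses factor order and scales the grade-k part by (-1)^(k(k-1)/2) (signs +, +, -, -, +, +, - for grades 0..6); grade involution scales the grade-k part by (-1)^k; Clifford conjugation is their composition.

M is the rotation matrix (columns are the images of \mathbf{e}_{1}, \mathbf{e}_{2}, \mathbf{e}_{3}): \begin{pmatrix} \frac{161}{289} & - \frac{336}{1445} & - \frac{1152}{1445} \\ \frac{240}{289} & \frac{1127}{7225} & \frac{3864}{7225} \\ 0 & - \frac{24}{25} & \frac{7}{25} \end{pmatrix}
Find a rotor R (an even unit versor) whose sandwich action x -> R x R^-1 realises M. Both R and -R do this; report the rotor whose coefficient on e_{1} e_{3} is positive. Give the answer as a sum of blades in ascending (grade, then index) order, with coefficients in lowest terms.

Method: write R = a + b12*e_{1} e_{2} + b13*e_{1} e_{3} + b23*e_{2} e_{3} with a^2 + b12^2 + b13^2 + b23^2 = 1 (so R^-1 = ~R). Expanding the columns R e_j ~R gives tr M = 4a^2 - 1 and, from the antisymmetric part, M21 - M12 = -4a*b12, M13 - M31 = 4a*b13, M32 - M23 = -4a*b23.
Here tr M = \frac{287}{289}, so a^2 = (1 + tr M)/4 = \frac{144}{289} and a = ±\frac{12}{17}. Taking a = \frac{12}{17}: M21 - M12 = \frac{1536}{1445}, M13 - M31 = -\frac{1152}{1445}, M32 - M23 = -\frac{432}{289}, giving b12 = -\frac{32}{85}, b13 = -\frac{24}{85}, b23 = \frac{9}{17}, i.e. R = \frac{12}{17} - \frac{32}{85} e_{1} e_{2} - \frac{24}{85} e_{1} e_{3} + \frac{9}{17} e_{2} e_{3}.
Its e_{1} e_{3} coefficient is negative, so report the other preimage -R.
Answer: -\frac{12}{17} + \frac{32}{85} e_{1} e_{2} + \frac{24}{85} e_{1} e_{3} - \frac{9}{17} e_{2} e_{3}. Sheet selection: the two-to-one cover makes ±R indistinguishable at the matrix level (trace \frac{287}{289}), so uniqueness comes from the required sign on e_{1} e_{3}.


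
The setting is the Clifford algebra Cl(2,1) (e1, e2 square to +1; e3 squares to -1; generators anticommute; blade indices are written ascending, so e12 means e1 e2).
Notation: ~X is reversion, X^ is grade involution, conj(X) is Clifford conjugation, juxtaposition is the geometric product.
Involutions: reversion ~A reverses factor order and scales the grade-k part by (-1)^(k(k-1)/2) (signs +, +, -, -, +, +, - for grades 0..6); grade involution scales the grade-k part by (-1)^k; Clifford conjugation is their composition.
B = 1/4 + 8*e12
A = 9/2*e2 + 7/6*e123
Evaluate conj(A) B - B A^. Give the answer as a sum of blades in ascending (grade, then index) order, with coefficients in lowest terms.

first term: 36*e1 - 9/8*e2 - 28/3*e3 + 7/24*e123
second term: -36*e1 - 9/8*e2 + 28/3*e3 - 7/24*e123
Answer: 72*e1 - 56/3*e3 + 7/12*e123


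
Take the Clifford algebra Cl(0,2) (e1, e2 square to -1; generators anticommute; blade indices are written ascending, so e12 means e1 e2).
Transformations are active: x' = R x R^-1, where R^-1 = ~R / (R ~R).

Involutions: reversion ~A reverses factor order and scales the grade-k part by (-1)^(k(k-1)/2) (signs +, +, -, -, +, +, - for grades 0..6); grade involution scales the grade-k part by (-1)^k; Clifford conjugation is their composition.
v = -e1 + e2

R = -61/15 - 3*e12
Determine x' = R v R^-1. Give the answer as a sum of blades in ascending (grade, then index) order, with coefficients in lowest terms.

~R = -61/15 + 3*e12, and R ~R = 5746/225, so R^-1 = ~R / (5746/225).
R v = 106/15*e1 - 16/15*e2
Answer: -3593/2873*e1 - 1897/2873*e2


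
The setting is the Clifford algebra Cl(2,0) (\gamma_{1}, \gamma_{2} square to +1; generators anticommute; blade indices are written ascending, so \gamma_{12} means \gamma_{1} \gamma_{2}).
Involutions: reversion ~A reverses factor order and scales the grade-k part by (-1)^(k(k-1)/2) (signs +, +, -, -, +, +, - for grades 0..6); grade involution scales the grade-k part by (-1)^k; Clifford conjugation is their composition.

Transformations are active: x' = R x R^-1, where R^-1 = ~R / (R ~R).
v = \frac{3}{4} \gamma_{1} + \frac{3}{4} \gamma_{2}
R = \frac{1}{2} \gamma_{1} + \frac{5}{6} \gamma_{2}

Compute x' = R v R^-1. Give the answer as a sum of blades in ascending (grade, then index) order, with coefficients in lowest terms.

~R = \frac{1}{2} \gamma_{1} + \frac{5}{6} \gamma_{2}, and R ~R = \frac{17}{18}, so R^-1 = ~R / (\frac{17}{18}).
R v = 1 - \frac{1}{4} \gamma_{12}
Answer: \frac{21}{68} \gamma_{1} + \frac{69}{68} \gamma_{2}


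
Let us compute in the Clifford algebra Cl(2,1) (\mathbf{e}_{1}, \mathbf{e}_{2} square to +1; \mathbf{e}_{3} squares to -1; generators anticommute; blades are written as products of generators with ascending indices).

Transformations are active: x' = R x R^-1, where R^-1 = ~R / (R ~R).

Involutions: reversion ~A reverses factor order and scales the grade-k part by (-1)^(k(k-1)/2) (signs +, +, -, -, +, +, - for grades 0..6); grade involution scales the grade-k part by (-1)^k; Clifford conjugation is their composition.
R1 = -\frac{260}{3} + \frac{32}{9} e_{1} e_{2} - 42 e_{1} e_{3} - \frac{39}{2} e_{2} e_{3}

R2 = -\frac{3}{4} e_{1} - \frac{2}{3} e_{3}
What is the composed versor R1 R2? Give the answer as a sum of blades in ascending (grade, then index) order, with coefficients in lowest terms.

Distribute over the terms of R2 (each basis-blade product reordered to ascending indices, repeated generators contracted through their squares):
R1 (-\frac{3}{4} e_{1}) = 65 e_{1} + \frac{8}{3} e_{2} - \frac{63}{2} e_{3} + \frac{117}{8} e_{1} e_{2} e_{3}
R1 (-\frac{2}{3} e_{3}) = -28 e_{1} - 13 e_{2} + \frac{520}{9} e_{3} - \frac{64}{27} e_{1} e_{2} e_{3}
Summing the partial products and collecting blades:
Answer: 37 e_{1} - \frac{31}{3} e_{2} + \frac{473}{18} e_{3} + \frac{2647}{216} e_{1} e_{2} e_{3}


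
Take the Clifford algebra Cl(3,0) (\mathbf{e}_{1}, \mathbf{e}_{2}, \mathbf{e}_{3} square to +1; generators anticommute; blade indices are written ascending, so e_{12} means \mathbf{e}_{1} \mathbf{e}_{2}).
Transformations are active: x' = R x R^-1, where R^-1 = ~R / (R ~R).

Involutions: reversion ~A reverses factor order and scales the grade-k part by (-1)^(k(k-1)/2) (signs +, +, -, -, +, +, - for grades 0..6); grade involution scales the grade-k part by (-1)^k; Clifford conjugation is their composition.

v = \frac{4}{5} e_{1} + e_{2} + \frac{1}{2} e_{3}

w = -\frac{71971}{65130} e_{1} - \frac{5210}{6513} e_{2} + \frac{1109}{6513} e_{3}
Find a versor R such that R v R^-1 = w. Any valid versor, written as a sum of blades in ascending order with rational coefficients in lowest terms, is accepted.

Key observation: q(v) = q(w) = \frac{189}{100} (sandwiches preserve the norm), so R = v + w = -\frac{19867}{65130} e_{1} + \frac{1303}{6513} e_{2} + \frac{8731}{13026} e_{3} works whenever it is invertible — the component of v along it is kept and (v - w)/2 reverses, sending v to w.
Answer: -\frac{19867}{65130} e_{1} + \frac{1303}{6513} e_{2} + \frac{8731}{13026} e_{3}


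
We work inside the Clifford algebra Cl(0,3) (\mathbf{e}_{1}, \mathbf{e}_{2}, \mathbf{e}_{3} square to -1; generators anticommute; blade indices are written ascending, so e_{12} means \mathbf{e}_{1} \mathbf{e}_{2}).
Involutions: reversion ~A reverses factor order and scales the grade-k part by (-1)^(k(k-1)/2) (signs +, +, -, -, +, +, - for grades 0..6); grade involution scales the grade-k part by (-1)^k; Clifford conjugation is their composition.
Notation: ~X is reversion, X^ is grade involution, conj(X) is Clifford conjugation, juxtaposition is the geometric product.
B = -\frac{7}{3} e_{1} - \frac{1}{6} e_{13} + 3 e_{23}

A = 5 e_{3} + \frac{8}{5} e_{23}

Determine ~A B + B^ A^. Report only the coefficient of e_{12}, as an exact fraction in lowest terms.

first term: \frac{24}{5} - \frac{5}{6} e_{1} + 15 e_{2} - \frac{4}{15} e_{12} + \frac{35}{3} e_{13} + \frac{56}{15} e_{123}
second term: -\frac{24}{5} - \frac{5}{6} e_{1} + 15 e_{2} - \frac{4}{15} e_{12} - \frac{35}{3} e_{13} + \frac{56}{15} e_{123}
Answer: -\frac{8}{15}


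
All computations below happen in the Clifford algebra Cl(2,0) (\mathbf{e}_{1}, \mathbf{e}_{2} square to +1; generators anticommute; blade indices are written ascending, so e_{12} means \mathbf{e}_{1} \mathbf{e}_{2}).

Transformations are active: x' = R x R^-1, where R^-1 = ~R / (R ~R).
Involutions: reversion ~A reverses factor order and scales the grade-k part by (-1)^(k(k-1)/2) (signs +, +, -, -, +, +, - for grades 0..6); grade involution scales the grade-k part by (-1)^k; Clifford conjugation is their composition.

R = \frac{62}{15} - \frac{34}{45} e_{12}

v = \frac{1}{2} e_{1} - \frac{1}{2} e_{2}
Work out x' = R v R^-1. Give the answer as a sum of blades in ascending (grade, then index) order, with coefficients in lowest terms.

~R = \frac{62}{15} + \frac{34}{45} e_{12}, and R ~R = \frac{35752}{2025}, so R^-1 = ~R / (\frac{35752}{2025}).
R v = \frac{22}{9} e_{1} - \frac{76}{45} e_{2}
Answer: \frac{5761}{8938} e_{1} - \frac{2599}{8938} e_{2}


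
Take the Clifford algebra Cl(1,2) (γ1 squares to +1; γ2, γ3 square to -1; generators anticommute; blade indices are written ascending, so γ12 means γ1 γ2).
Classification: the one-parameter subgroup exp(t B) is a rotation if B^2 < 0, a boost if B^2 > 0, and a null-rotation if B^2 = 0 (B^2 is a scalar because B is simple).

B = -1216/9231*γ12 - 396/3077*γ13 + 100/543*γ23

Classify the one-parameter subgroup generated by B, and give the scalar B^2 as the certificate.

B^2 term by term: the squares give (-1216/9231)^2*(γ12)^2 + (-396/3077)^2*(γ13)^2 + (100/543)^2*(γ23)^2 = 1478656/85211361*(+1) + 156816/9467929*(+1) + 10000/294849*(-1) = 0 (each basis 2-blade squares to minus the product of its generators' squares); cross terms between blades sharing an index anticommute and cancel. So B^2 = 0.
Answer: null-rotation, certificate B^2 = 0. Certificate logic: 0 is a conjugation-invariant scalar, so its sign fixes rotation versus boost versus null-rotation outright.


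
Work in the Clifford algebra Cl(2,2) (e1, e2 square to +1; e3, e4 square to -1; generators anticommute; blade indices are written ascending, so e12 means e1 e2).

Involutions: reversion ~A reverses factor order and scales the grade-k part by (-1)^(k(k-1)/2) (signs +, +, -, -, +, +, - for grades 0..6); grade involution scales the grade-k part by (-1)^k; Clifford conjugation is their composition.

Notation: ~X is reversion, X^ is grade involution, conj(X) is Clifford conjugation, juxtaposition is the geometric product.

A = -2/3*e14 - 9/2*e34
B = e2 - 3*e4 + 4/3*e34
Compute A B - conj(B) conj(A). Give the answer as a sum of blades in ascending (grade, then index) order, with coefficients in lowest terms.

first term: 6 - 2*e1 - 27/2*e3 - 8/9*e13 + 2/3*e124 - 9/2*e234
second term: 6 + 2*e1 + 27/2*e3 + 8/9*e13 + 2/3*e124 - 9/2*e234
Answer: -4*e1 - 27*e3 - 16/9*e13


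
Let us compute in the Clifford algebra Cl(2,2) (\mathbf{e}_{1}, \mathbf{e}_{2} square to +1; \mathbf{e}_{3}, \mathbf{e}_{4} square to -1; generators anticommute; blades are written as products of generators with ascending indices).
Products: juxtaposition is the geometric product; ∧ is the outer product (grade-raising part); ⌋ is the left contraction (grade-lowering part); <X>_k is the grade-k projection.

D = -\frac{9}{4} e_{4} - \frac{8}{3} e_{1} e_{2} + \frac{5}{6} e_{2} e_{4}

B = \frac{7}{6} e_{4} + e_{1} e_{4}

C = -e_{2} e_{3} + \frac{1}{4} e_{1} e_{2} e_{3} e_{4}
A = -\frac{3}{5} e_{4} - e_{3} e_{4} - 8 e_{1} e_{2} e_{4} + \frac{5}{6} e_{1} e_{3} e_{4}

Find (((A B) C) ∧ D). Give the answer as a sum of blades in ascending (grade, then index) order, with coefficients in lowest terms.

step 1: \frac{7}{10} - \frac{3}{5} e_{1} + 8 e_{2} + \frac{1}{3} e_{3} + \frac{28}{3} e_{1} e_{2} + \frac{1}{36} e_{1} e_{3}
step 2: -\frac{1}{3} e_{2} - 8 e_{3} - \frac{1}{36} e_{1} e_{2} - \frac{28}{3} e_{1} e_{3} - \frac{7}{10} e_{2} e_{3} - \frac{1}{144} e_{2} e_{4} - \frac{7}{3} e_{3} e_{4} + \frac{3}{5} e_{1} e_{2} e_{3} - \frac{1}{12} e_{1} e_{2} e_{4} - 2 e_{1} e_{3} e_{4} - \frac{3}{20} e_{2} e_{3} e_{4} + \frac{7}{40} e_{1} e_{2} e_{3} e_{4}
step 3: \frac{3}{4} e_{2} e_{4} + 18 e_{3} e_{4} + \frac{64}{3} e_{1} e_{2} e_{3} + \frac{1}{16} e_{1} e_{2} e_{4} + 21 e_{1} e_{3} e_{4} + \frac{989}{120} e_{2} e_{3} e_{4} + \frac{253}{20} e_{1} e_{2} e_{3} e_{4}
Answer: \frac{3}{4} e_{2} e_{4} + 18 e_{3} e_{4} + \frac{64}{3} e_{1} e_{2} e_{3} + \frac{1}{16} e_{1} e_{2} e_{4} + 21 e_{1} e_{3} e_{4} + \frac{989}{120} e_{2} e_{3} e_{4} + \frac{253}{20} e_{1} e_{2} e_{3} e_{4}


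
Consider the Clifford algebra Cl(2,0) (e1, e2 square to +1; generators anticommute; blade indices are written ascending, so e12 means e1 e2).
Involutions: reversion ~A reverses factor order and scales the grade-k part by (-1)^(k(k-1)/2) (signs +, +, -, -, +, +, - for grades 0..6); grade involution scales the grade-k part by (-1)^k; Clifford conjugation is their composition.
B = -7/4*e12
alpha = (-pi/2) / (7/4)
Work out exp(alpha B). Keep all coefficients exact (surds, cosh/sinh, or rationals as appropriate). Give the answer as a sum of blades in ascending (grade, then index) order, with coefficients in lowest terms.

B^2 = (-7/4)^2*(e12)^2 = 49/16*(-1) = -49/16 (a basis 2-blade squares to minus the product of its generators' squares).
B^2 = -49/16 — a negative square means the series sums to a rotation: l = 7/4, alpha*l = -pi/2, so exp(alpha B) = cos(-pi/2) + (sin(-pi/2)/(7/4))*B = 0 + (-4/7)*B.
Answer: e12


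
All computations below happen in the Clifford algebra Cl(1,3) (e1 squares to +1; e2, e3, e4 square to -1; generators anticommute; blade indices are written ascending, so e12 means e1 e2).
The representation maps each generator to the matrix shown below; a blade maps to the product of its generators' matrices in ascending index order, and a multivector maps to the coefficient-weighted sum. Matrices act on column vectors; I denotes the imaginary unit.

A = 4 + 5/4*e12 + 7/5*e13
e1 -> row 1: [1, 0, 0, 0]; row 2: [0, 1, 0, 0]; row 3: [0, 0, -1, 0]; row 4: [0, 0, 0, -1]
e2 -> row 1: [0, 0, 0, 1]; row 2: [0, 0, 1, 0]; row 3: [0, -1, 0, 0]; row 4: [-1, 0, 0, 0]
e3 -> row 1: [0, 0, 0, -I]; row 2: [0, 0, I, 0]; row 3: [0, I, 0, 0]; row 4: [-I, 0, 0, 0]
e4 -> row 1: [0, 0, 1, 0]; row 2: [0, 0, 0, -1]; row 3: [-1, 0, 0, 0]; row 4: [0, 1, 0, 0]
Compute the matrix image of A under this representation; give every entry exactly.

Bivector images (products of the table entries): rho(e12) = rho(e1)rho(e2) = row 1: [0, 0, 0, 1]; row 2: [0, 0, 1, 0]; row 3: [0, 1, 0, 0]; row 4: [1, 0, 0, 0]; rho(e13) = rho(e1)rho(e3) = row 1: [0, 0, 0, -I]; row 2: [0, 0, I, 0]; row 3: [0, -I, 0, 0]; row 4: [I, 0, 0, 0].
M = (4)*1 + (5/4)*rho(e12) + (7/5)*rho(e13), summed entrywise (1 is the identity matrix):
Answer: row 1: [4, 0, 0, 5/4 - 7*I/5]; row 2: [0, 4, 5/4 + 7*I/5, 0]; row 3: [0, 5/4 - 7*I/5, 4, 0]; row 4: [5/4 + 7*I/5, 0, 0, 4]


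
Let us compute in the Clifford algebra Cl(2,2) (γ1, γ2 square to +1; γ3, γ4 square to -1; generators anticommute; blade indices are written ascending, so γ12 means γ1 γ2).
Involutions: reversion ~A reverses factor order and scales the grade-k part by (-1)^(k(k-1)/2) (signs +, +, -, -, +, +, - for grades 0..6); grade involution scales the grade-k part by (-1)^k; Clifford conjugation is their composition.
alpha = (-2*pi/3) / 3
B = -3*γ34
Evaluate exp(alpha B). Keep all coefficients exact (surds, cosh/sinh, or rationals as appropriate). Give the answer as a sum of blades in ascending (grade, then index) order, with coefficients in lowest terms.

B^2 = (-3)^2*(γ34)^2 = 9*(-1) = -9 (a basis 2-blade squares to minus the product of its generators' squares).
B^2 = -9 — the series telescopes trigonometrically here: l = 3, alpha*l = -2*pi/3, so exp(alpha B) = cos(-2*pi/3) + (sin(-2*pi/3)/3)*B = -1/2 + (-sqrt(3)/6)*B.
Answer: -1/2 + sqrt(3)/2*γ34


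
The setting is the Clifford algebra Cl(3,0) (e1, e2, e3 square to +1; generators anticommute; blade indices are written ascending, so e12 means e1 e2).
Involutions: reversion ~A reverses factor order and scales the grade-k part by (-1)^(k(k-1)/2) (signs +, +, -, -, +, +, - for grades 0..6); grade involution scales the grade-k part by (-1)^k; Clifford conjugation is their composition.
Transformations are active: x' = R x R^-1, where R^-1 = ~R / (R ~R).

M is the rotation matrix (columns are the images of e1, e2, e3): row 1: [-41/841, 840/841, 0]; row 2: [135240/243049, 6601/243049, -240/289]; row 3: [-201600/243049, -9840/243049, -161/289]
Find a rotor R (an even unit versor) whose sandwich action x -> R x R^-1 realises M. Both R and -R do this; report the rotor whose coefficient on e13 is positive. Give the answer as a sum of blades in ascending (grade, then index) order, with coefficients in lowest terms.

Method: write R = a + b12*e12 + b13*e13 + b23*e23 with a^2 + b12^2 + b13^2 + b23^2 = 1 (so R^-1 = ~R). Expanding the columns R e_j ~R gives tr M = 4a^2 - 1 and, from the antisymmetric part, M21 - M12 = -4a*b12, M13 - M31 = 4a*b13, M32 - M23 = -4a*b23.
Here tr M = -140649/243049, so a^2 = (1 + tr M)/4 = 25600/243049 and a = ±160/493. Taking a = 160/493: M21 - M12 = -107520/243049, M13 - M31 = 201600/243049, M32 - M23 = 192000/243049, giving b12 = 168/493, b13 = 315/493, b23 = -300/493, i.e. R = 160/493 + 168/493*e12 + 315/493*e13 - 300/493*e23.
Its e13 coefficient is already positive.
Answer: 160/493 + 168/493*e12 + 315/493*e13 - 300/493*e23. Uniqueness: Spin(3) -> SO(3) maps R and -R to the same rotation of trace -140649/243049; fixing the sign of the e13 coefficient removes the ambiguity.


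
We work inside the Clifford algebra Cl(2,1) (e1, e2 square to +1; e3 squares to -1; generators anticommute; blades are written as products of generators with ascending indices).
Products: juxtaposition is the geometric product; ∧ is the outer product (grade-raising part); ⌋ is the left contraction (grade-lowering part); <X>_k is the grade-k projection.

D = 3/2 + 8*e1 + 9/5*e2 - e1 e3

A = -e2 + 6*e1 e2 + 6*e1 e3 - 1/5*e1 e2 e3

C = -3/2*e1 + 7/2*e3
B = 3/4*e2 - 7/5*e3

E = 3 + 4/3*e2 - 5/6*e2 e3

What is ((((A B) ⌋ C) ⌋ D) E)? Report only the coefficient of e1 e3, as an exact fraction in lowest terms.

step 1: -3/4 + 129/10*e1 - 7/25*e1 e2 + 3/20*e1 e3 + 7/5*e2 e3 - 129/10*e1 e2 e3
step 2: -387/20 + 9/8*e1 - 21/8*e3
step 3: -801/40 - 6087/40*e1 - 3483/100*e2 - 9/8*e3 + 387/20*e1 e3
step 4: -21303/200 - 18261/40*e1 - 52101/400*e2 + 513/20*e3 - 8761/40*e1 e2 + 1161/20*e1 e3 + 291/16*e2 e3 + 8081/80*e1 e2 e3
Answer: 1161/20


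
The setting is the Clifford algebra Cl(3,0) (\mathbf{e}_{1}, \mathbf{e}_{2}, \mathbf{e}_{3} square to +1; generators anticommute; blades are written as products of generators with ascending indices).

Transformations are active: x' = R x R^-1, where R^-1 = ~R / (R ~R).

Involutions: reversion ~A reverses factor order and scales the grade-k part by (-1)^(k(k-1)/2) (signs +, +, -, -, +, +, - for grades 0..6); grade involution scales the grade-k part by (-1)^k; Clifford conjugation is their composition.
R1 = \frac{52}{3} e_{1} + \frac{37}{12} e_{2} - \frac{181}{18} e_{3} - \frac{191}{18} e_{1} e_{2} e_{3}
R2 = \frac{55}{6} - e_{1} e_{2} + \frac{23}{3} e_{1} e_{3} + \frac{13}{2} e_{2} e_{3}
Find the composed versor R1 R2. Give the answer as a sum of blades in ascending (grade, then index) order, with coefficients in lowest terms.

Distribute over the terms of R1 (each basis-blade product reordered to ascending indices, repeated generators contracted through their squares):
(\frac{52}{3} e_{1}) R2 = \frac{1430}{9} e_{1} - \frac{52}{3} e_{2} + \frac{1196}{9} e_{3} + \frac{338}{3} e_{1} e_{2} e_{3}
(\frac{37}{12} e_{2}) R2 = \frac{37}{12} e_{1} + \frac{2035}{72} e_{2} + \frac{481}{24} e_{3} - \frac{851}{36} e_{1} e_{2} e_{3}
(-\frac{181}{18} e_{3}) R2 = \frac{4163}{54} e_{1} + \frac{2353}{36} e_{2} - \frac{9955}{108} e_{3} + \frac{181}{18} e_{1} e_{2} e_{3}
(-\frac{191}{18} e_{1} e_{2} e_{3}) R2 = \frac{2483}{36} e_{1} - \frac{4393}{54} e_{2} - \frac{191}{18} e_{3} - \frac{10505}{108} e_{1} e_{2} e_{3}
Summing the partial products and collecting blades:
Answer: \frac{8317}{27} e_{1} - \frac{1093}{216} e_{2} + \frac{10831}{216} e_{3} + \frac{49}{27} e_{1} e_{2} e_{3}


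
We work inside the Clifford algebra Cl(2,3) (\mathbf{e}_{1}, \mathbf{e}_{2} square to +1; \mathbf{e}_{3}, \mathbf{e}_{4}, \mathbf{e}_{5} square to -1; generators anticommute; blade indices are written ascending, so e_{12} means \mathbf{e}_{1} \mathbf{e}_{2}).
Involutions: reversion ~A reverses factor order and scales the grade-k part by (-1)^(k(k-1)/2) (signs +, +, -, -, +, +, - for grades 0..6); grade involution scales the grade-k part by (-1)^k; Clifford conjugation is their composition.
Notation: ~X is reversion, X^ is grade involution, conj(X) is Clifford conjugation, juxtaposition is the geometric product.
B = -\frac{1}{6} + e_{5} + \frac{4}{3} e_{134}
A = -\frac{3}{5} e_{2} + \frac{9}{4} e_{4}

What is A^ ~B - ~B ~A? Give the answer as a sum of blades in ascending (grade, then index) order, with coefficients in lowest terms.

first term: -\frac{1}{10} e_{2} + \frac{3}{8} e_{4} - 3 e_{13} + \frac{3}{5} e_{25} - \frac{9}{4} e_{45} + \frac{4}{5} e_{1234}
second term: \frac{1}{10} e_{2} - \frac{3}{8} e_{4} + 3 e_{13} + \frac{3}{5} e_{25} - \frac{9}{4} e_{45} + \frac{4}{5} e_{1234}
Answer: -\frac{1}{5} e_{2} + \frac{3}{4} e_{4} - 6 e_{13}


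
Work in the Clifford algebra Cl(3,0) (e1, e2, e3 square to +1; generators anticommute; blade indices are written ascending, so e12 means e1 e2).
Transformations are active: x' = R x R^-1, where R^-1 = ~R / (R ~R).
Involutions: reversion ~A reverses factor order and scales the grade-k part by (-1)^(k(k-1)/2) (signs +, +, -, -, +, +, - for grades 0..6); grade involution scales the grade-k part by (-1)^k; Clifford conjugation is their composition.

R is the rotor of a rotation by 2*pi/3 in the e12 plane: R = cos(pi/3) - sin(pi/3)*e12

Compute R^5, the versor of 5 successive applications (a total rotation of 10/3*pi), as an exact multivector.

The rotor phase is half the rotation angle and phases add under composition, so 5 steps in the e12 plane accumulate phase 5*(pi/3) = 5*pi/3: R^5 = cos(5*pi/3) - sin(5*pi/3)*e12.
cos(5*pi/3) = 1/2 and sin(5*pi/3) = -sqrt(3)/2, so R^5 = 1/2 + sqrt(3)/2*e12. The net rotation is 4/3*pi (after discarding 1 full turn, each of which contributes a factor -1 to the rotor); the rotor keeps the half-angle phase exactly.
Answer: 1/2 + sqrt(3)/2*e12


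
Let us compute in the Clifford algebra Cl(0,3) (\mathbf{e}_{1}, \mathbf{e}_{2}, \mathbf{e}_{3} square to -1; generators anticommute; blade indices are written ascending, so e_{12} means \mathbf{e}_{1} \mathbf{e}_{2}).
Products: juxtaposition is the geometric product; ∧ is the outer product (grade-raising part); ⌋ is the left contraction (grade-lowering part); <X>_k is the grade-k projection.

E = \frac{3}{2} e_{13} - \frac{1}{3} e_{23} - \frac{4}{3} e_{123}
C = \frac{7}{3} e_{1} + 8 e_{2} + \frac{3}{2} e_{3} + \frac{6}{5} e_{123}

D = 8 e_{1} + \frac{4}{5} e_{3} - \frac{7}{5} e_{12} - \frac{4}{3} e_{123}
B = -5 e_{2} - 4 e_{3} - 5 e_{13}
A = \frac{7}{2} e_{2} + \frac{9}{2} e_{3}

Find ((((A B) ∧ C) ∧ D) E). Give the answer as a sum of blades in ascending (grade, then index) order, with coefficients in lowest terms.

step 1: \frac{71}{2} - \frac{45}{2} e_{1} + \frac{17}{2} e_{23} + \frac{35}{2} e_{123}
step 2: \frac{497}{6} e_{1} + 284 e_{2} + \frac{213}{4} e_{3} - 180 e_{12} - \frac{135}{4} e_{13} + \frac{1873}{30} e_{123}
step 3: -2272 e_{12} - \frac{5396}{15} e_{13} + \frac{1136}{5} e_{23} - \frac{4371}{20} e_{123}
step 4: \frac{13601}{15} + \frac{2761}{12} e_{1} + \frac{10931}{72} e_{2} - \frac{9088}{3} e_{3} - \frac{1988}{9} e_{12} - \frac{2272}{3} e_{13} - 3408 e_{23}
Answer: \frac{13601}{15} + \frac{2761}{12} e_{1} + \frac{10931}{72} e_{2} - \frac{9088}{3} e_{3} - \frac{1988}{9} e_{12} - \frac{2272}{3} e_{13} - 3408 e_{23}


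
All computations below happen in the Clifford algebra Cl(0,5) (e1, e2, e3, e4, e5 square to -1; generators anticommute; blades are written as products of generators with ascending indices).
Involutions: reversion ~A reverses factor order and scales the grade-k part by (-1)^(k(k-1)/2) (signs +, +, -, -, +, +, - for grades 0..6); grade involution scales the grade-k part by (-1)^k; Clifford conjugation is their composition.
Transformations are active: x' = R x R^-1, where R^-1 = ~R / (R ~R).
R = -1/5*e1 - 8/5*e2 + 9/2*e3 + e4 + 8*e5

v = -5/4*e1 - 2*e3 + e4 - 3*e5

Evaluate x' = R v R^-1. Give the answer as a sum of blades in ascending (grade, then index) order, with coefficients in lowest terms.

~R = -1/5*e1 - 8/5*e2 + 9/2*e3 + e4 + 8*e5, and R ~R = -1757/20, so R^-1 = ~R / (-1757/20).
R v = 127/4 - 2*e1 e2 + 241/40*e1 e3 + 21/20*e1 e4 + 53/5*e1 e5 + 16/5*e2 e3 - 8/5*e2 e4 + 24/5*e2 e5 + 13/2*e3 e4 + 5/2*e3 e5 - 11*e4 e5
Answer: 9801/7028*e1 + 2032/1757*e2 - 2201/1757*e3 - 3027/1757*e4 - 4889/1757*e5


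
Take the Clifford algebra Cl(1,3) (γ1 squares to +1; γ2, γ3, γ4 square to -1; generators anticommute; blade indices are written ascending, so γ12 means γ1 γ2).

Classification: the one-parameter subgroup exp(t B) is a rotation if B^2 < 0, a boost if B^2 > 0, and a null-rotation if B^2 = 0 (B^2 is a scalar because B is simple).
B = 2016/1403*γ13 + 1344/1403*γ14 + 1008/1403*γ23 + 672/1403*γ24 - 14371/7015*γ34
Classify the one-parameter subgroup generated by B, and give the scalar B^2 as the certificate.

B^2 term by term: the squares give (2016/1403)^2*(γ13)^2 + (1344/1403)^2*(γ14)^2 + (1008/1403)^2*(γ23)^2 + (672/1403)^2*(γ24)^2 + (-14371/7015)^2*(γ34)^2 = 4064256/1968409*(+1) + 1806336/1968409*(+1) + 1016064/1968409*(-1) + 451584/1968409*(-1) + 206525641/49210225*(-1) = -49/25 (each basis 2-blade squares to minus the product of its generators' squares); cross terms between blades sharing an index anticommute and cancel; the commuting (index-disjoint) pairs give grade-4 terms 2*c*c'*(blade product), which cancel blade by blade — γ1234: -2709504/1968409 + 2709504/1968409 = 0 — confirming B is simple. So B^2 = -49/25.
Answer: rotation, certificate B^2 = -49/25. The scalar -49/25 is the complete invariant here: its sign names the subgroup type.


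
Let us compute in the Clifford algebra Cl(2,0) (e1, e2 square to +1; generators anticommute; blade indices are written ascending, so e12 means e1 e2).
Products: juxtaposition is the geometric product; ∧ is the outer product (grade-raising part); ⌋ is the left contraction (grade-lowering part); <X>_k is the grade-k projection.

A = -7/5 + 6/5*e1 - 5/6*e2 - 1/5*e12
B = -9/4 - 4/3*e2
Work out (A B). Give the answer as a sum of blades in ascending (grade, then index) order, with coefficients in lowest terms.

step 1: 767/180 - 73/30*e1 + 449/120*e2 - 23/20*e12
Answer: 767/180 - 73/30*e1 + 449/120*e2 - 23/20*e12


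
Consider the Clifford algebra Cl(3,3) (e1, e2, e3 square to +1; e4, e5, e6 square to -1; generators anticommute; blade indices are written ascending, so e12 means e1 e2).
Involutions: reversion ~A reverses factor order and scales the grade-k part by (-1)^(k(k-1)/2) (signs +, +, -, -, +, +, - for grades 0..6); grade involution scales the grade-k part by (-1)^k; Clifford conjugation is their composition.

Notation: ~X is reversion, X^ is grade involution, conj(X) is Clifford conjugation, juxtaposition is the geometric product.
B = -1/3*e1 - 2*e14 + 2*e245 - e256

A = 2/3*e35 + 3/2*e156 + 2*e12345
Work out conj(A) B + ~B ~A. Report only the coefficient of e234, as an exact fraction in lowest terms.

first term: 3/2*e12 - 4*e13 - 1/2*e56 + 2/9*e135 - 4/3*e234 + 4*e235 - 2/3*e236 - 3*e456 + 3*e1246 - 4/3*e1345 + 2*e1346 + 2/3*e2345
second term: -3/2*e12 - 4*e13 + 1/2*e56 + 2/9*e135 - 4/3*e234 + 4*e235 - 2/3*e236 + 3*e456 + 3*e1246 + 4/3*e1345 - 2*e1346 - 2/3*e2345
Answer: -8/3


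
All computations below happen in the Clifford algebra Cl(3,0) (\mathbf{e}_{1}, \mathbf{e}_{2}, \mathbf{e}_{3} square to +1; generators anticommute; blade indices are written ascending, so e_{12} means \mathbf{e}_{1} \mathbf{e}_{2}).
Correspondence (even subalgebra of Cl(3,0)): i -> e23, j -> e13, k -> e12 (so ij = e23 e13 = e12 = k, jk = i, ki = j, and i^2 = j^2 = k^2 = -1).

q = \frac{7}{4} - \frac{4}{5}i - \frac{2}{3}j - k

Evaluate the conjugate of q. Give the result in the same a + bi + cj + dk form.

In blades: q = \frac{7}{4} - e_{12} - \frac{2}{3} e_{13} - \frac{4}{5} e_{23}.
Quaternion conjugation is reversion on the even subalgebra: the scalar is fixed and every grade-2 blade flips sign, giving \frac{7}{4} + e_{12} + \frac{2}{3} e_{13} + \frac{4}{5} e_{23}; translating back:
Answer: \frac{7}{4} + \frac{4}{5}i + \frac{2}{3}j + k


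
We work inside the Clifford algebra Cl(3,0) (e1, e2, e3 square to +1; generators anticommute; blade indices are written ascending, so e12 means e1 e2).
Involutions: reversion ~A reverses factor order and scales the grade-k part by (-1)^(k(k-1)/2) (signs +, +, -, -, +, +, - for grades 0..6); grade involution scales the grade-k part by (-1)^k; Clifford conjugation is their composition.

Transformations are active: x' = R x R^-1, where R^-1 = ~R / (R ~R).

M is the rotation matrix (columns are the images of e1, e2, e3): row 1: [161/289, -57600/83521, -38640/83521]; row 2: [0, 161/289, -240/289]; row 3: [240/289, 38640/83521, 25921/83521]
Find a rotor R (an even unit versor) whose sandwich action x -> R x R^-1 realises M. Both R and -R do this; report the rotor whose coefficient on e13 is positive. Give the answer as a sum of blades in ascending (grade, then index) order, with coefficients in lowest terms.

Method: write R = a + b12*e12 + b13*e13 + b23*e23 with a^2 + b12^2 + b13^2 + b23^2 = 1 (so R^-1 = ~R). Expanding the columns R e_j ~R gives tr M = 4a^2 - 1 and, from the antisymmetric part, M21 - M12 = -4a*b12, M13 - M31 = 4a*b13, M32 - M23 = -4a*b23.
Here tr M = 118979/83521, so a^2 = (1 + tr M)/4 = 50625/83521 and a = ±225/289. Taking a = 225/289: M21 - M12 = 57600/83521, M13 - M31 = -108000/83521, M32 - M23 = 108000/83521, giving b12 = -64/289, b13 = -120/289, b23 = -120/289, i.e. R = 225/289 - 64/289*e12 - 120/289*e13 - 120/289*e23.
Its e13 coefficient is negative, so report the other preimage -R.
Answer: -225/289 + 64/289*e12 + 120/289*e13 + 120/289*e23. Note: both R and -R realise this M (trace 118979/83521); the covering map identifies them, and the e13-coefficient sign is the tie-breaker.


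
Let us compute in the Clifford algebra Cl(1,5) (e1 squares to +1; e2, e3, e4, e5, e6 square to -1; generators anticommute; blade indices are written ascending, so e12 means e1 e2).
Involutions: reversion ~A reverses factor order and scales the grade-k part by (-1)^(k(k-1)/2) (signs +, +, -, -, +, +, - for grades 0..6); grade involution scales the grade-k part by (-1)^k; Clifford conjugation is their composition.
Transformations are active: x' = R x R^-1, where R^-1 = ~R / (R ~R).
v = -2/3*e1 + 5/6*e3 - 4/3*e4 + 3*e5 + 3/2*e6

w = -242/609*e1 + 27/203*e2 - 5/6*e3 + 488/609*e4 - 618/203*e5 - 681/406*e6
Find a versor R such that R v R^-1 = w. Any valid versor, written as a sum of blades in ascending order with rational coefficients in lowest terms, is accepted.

Equal squares first: v^2 = w^2 = -239/18. Then v + w = -216/203*e1 + 27/203*e2 - 108/203*e4 - 9/203*e5 - 36/203*e6 is a versor taking v to w, provided it is invertible.
Answer: -216/203*e1 + 27/203*e2 - 108/203*e4 - 9/203*e5 - 36/203*e6


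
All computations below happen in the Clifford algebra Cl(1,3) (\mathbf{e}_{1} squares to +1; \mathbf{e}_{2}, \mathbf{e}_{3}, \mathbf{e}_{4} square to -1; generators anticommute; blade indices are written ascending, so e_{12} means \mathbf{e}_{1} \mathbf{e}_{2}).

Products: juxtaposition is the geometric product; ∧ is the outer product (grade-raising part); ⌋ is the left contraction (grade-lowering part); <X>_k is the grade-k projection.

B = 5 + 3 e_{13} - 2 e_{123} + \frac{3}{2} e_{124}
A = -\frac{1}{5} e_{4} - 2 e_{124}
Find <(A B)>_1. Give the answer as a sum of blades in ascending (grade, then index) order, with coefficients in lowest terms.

step 1: 3 - e_{4} + \frac{3}{10} e_{12} - 4 e_{34} - 10 e_{124} - \frac{3}{5} e_{134} + 6 e_{234} - \frac{2}{5} e_{1234}
step 2: -e_{4}
Answer: -e_{4}


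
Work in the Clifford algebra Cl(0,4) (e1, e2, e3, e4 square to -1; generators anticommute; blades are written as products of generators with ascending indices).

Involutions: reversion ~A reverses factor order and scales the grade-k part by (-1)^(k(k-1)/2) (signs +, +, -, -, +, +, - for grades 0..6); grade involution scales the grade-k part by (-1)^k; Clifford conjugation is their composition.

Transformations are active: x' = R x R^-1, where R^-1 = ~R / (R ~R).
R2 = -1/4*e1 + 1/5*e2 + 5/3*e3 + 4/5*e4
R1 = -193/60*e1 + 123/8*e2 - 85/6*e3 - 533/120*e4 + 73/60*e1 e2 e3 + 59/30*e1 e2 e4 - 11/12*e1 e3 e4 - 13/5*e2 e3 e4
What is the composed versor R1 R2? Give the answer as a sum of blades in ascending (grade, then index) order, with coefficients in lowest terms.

Distribute over the terms of R2 (each basis-blade product reordered to ascending indices, repeated generators contracted through their squares):
R1 (-1/4*e1) = -193/240 + 123/32*e1 e2 - 85/24*e1 e3 - 533/480*e1 e4 + 73/240*e2 e3 + 59/120*e2 e4 - 11/48*e3 e4 - 13/20*e1 e2 e3 e4
R1 (1/5*e2) = -123/40 - 193/300*e1 e2 + 73/300*e1 e3 + 59/150*e1 e4 + 17/6*e2 e3 + 533/600*e2 e4 + 13/25*e3 e4 - 11/60*e1 e2 e3 e4
R1 (5/3*e3) = 425/18 - 73/36*e1 e2 - 193/36*e1 e3 - 55/36*e1 e4 + 205/8*e2 e3 - 13/3*e2 e4 + 533/72*e3 e4 - 59/18*e1 e2 e3 e4
R1 (4/5*e4) = 533/150 - 118/75*e1 e2 + 11/15*e1 e3 - 193/75*e1 e4 + 52/25*e2 e3 + 123/10*e2 e4 - 34/3*e3 e4 + 73/75*e1 e2 e3 e4
Summing the partial products and collecting blades:
Answer: 83827/3600 - 577/1440*e1 e2 - 14267/1800*e1 e3 - 34691/7200*e1 e4 + 12337/400*e2 e3 + 701/75*e2 e4 - 13103/3600*e3 e4 - 706/225*e1 e2 e3 e4
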